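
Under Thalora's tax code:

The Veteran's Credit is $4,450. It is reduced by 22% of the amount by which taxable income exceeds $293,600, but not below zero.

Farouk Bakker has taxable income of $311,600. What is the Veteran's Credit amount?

$490

Veteran's Credit: 22% of the $18,000 excess over $293,600 is $3,960; credit = $4,450 − $3,960 = $490.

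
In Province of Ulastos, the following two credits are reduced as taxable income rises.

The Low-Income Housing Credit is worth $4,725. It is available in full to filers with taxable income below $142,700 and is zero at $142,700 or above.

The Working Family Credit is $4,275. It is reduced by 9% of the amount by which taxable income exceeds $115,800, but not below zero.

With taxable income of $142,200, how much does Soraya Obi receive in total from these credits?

Low-Income Housing Credit: $142,200 is below the $142,700 cutoff, so the full $4,725 applies.
Working Family Credit: 9% of the $26,400 excess over $115,800 is $2,376; credit = $4,275 − $2,376 = $1,899.
Total: $4,725 + $1,899 = $6,624.

$6,624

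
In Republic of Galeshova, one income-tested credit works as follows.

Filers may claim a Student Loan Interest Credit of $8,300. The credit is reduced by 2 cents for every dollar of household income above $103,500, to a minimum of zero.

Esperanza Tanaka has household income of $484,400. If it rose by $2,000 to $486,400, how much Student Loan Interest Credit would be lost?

$40

At $484,400 — 2% of the $380,900 excess over $103,500 is $7,618; credit = $8,300 − $7,618 = $682.
At $486,400 — 2% of the $382,900 excess over $103,500 is $7,658; credit = $8,300 − $7,658 = $642.
Lost: $682 − $642 = $40.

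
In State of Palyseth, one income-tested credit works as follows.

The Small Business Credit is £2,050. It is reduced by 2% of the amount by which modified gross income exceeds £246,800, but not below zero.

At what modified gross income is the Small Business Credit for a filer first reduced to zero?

£349,300

The credit falls by 2% of each pound above £246,800, so it reaches zero when the excess is £2,050 / 2% = £102,500: income = £246,800 + £102,500 = £349,300.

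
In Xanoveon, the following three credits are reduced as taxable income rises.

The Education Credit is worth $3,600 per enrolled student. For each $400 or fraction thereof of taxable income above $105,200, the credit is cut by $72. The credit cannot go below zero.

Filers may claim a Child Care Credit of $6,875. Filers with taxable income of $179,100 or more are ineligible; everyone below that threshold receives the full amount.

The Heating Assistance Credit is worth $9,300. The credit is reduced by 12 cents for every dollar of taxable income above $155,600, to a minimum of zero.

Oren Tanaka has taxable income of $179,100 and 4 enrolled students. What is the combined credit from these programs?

Education Credit: base = 4 × $3,600 = $14,400. income exceeds $105,200 by $73,900, which is 185 full-or-partial $400 increments; reduction = 185 × $72 = $13,320, leaving $1,080.
Child Care Credit: $179,100 meets or exceeds the $179,100 cutoff, so the credit is $0.
Heating Assistance Credit: 12% of the $23,500 excess over $155,600 is $2,820; credit = $9,300 − $2,820 = $6,480.
Total: $1,080 + $0 + $6,480 = $7,560.

$7,560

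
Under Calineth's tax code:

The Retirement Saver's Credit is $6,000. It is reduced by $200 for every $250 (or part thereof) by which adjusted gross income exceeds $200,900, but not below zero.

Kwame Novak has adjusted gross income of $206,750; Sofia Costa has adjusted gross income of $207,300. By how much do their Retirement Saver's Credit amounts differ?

Kwame ($206,750): Retirement Saver's Credit: income exceeds $200,900 by $5,850, which is 24 full-or-partial $250 increments; reduction = 24 × $200 = $4,800, leaving $1,200.
Sofia ($207,300): Retirement Saver's Credit: income exceeds $200,900 by $6,400, which is 26 full-or-partial $250 increments; reduction = 26 × $200 = $5,200, leaving $800.
Difference: |$1,200 − $800| = $400.

$400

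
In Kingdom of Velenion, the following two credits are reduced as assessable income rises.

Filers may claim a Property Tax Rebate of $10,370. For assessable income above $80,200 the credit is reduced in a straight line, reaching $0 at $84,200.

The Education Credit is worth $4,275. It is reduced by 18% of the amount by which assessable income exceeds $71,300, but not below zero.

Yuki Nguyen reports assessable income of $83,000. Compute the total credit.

$5,280

Property Tax Rebate: $83,000 is $2,800 into a $4,000 phase-out range, leaving 1,200/4,000 of the credit: $10,370 × 1,200/4,000 = $3,111.
Education Credit: 18% of the $11,700 excess over $71,300 is $2,106; credit = $4,275 − $2,106 = $2,169.
Total: $3,111 + $2,169 = $5,280.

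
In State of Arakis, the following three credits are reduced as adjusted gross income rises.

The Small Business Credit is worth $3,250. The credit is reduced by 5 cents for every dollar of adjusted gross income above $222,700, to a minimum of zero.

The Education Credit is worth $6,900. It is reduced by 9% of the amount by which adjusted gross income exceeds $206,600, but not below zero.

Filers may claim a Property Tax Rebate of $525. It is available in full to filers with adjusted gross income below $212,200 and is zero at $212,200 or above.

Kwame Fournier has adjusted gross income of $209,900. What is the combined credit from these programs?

Small Business Credit: $209,900 is at or below the $222,700 threshold, so the full $3,250 applies.
Education Credit: 9% of the $3,300 excess over $206,600 is $297; credit = $6,900 − $297 = $6,603.
Property Tax Rebate: $209,900 is below the $212,200 cutoff, so the full $525 applies.
Total: $3,250 + $6,603 + $525 = $10,378.

$10,378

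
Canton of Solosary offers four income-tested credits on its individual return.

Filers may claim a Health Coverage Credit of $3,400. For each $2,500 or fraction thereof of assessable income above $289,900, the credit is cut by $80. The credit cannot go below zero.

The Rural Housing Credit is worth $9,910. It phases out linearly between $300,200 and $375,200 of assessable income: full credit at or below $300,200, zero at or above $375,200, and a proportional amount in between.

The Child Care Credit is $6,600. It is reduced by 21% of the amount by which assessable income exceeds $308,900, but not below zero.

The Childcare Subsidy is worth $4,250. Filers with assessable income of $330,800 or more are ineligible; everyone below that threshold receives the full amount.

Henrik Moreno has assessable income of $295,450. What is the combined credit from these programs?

Health Coverage Credit: income exceeds $289,900 by $5,550, which is 3 full-or-partial $2,500 increments; reduction = 3 × $80 = $240, leaving $3,160.
Rural Housing Credit: $295,450 is at or below the $300,200 threshold, so the full $9,910 applies.
Child Care Credit: $295,450 is at or below the $308,900 threshold, so the full $6,600 applies.
Childcare Subsidy: $295,450 is below the $330,800 cutoff, so the full $4,250 applies.
Total: $3,160 + $9,910 + $6,600 + $4,250 = $23,920.

$23,920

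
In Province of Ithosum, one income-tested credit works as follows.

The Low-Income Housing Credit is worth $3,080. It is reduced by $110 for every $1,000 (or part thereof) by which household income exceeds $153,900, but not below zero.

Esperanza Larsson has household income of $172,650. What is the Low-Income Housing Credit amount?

$990

Low-Income Housing Credit: income exceeds $153,900 by $18,750, which is 19 full-or-partial $1,000 increments; reduction = 19 × $110 = $2,090, leaving $990.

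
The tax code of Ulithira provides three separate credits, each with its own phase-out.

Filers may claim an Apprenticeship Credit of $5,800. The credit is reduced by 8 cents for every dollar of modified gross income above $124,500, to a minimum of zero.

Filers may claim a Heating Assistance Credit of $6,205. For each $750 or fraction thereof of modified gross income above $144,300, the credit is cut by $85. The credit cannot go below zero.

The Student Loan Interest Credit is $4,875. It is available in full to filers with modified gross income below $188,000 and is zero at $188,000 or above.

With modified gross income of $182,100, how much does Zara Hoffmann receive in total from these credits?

Apprenticeship Credit: 8% of the $57,600 excess over $124,500 is $4,608; credit = $5,800 − $4,608 = $1,192.
Heating Assistance Credit: income exceeds $144,300 by $37,800, which is 51 full-or-partial $750 increments; reduction = 51 × $85 = $4,335, leaving $1,870.
Student Loan Interest Credit: $182,100 is below the $188,000 cutoff, so the full $4,875 applies.
Total: $1,192 + $1,870 + $4,875 = $7,937.

$7,937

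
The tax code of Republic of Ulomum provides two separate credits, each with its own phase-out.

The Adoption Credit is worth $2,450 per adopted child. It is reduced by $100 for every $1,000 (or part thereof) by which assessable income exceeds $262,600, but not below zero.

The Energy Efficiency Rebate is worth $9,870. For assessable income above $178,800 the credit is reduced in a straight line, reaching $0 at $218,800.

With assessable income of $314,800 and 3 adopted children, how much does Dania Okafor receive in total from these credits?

Adoption Credit: base = 3 × $2,450 = $7,350. income exceeds $262,600 by $52,200, which is 53 full-or-partial $1,000 increments; reduction = 53 × $100 = $5,300, leaving $2,050.
Energy Efficiency Rebate: $314,800 is at or above $218,800, so the credit is $0.
Total: $2,050 + $0 = $2,050.

$2,050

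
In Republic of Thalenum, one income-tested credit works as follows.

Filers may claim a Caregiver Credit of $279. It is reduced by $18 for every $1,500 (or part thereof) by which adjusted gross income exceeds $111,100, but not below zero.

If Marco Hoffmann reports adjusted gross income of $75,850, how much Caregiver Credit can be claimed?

$279

Caregiver Credit: $75,850 is at or below the $111,100 threshold, so the full $279 applies.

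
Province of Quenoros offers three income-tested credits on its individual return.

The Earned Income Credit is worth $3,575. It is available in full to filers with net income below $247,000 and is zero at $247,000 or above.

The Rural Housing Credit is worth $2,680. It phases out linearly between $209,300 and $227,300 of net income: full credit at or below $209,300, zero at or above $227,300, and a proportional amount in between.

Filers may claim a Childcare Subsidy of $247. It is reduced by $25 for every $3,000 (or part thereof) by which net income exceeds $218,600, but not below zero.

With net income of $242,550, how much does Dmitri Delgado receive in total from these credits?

Earned Income Credit: $242,550 is below the $247,000 cutoff, so the full $3,575 applies.
Rural Housing Credit: $242,550 is at or above $227,300, so the credit is $0.
Childcare Subsidy: income exceeds $218,600 by $23,950, which is 8 full-or-partial $3,000 increments; reduction = 8 × $25 = $200, leaving $47.
Total: $3,575 + $0 + $47 = $3,622.

$3,622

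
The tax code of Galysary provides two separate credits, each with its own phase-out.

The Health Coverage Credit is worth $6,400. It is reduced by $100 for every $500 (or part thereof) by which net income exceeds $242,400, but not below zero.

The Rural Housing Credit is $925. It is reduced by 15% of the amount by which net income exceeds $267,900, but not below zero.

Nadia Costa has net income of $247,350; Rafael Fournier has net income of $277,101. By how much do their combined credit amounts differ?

$6,325

Nadia ($247,350): Health Coverage Credit: income exceeds $242,400 by $4,950, which is 10 full-or-partial $500 increments; reduction = 10 × $100 = $1,000, leaving $5,400. Rural Housing Credit: $247,350 is at or below the $267,900 threshold, so the full $925 applies. total $5,400 + $925 = $6,325
Rafael ($277,101): Health Coverage Credit: income exceeds $242,400 by $34,701 → 70 increments × $100 = $7,000 ≥ base, so the credit is $0. Rural Housing Credit: 15% of the $9,201 excess over $267,900 is $1,380.15 ≥ base, so the credit is $0. total $0 + $0 = $0
Difference: |$6,325 − $0| = $6,325.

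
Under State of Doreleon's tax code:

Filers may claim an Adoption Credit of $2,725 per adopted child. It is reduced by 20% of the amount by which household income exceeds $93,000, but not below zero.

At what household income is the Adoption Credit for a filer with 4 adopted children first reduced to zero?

$147,500

Full credit = 4 × $2,725 = $10,900.
The credit falls by 20% of each dollar above $93,000, so it reaches zero when the excess is $10,900 / 20% = $54,500: income = $93,000 + $54,500 = $147,500.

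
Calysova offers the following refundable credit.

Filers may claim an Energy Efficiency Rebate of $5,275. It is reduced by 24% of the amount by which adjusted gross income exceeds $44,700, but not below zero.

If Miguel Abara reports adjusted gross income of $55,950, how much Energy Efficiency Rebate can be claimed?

$2,575

Energy Efficiency Rebate: 24% of the $11,250 excess over $44,700 is $2,700; credit = $5,275 − $2,700 = $2,575.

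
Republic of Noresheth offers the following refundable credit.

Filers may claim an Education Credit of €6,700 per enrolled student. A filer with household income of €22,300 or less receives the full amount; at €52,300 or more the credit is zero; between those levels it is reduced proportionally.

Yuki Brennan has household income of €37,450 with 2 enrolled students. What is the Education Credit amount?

Education Credit: base = 2 × €6,700 = €13,400. €37,450 is €15,150 into a €30,000 phase-out range, leaving 14,850/30,000 of the credit: €13,400 × 14,850/30,000 = €6,633.

€6,633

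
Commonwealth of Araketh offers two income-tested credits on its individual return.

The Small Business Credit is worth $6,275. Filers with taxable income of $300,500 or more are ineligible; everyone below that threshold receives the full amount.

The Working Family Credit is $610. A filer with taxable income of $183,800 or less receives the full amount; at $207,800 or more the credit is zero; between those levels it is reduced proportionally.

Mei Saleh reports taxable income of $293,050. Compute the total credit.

Small Business Credit: $293,050 is below the $300,500 cutoff, so the full $6,275 applies.
Working Family Credit: $293,050 is at or above $207,800, so the credit is $0.
Total: $6,275 + $0 = $6,275.

$6,275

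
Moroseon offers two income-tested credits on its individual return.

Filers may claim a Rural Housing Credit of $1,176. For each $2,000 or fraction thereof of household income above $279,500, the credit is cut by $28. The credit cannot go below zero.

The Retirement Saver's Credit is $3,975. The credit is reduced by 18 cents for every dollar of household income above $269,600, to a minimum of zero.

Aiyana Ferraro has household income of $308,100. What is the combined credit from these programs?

Rural Housing Credit: income exceeds $279,500 by $28,600, which is 15 full-or-partial $2,000 increments; reduction = 15 × $28 = $420, leaving $756.
Retirement Saver's Credit: 18% of the $38,500 excess over $269,600 is $6,930 ≥ base, so the credit is $0.
Total: $756 + $0 = $756.

$756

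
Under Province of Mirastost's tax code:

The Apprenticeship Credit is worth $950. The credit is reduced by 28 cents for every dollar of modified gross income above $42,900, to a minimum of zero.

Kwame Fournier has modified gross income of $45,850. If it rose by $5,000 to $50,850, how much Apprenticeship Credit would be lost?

At $45,850 — 28% of the $2,950 excess over $42,900 is $826; credit = $950 − $826 = $124.
At $50,850 — 28% of the $7,950 excess over $42,900 is $2,226 ≥ base, so the credit is $0.
Lost: $124 − $0 = $124.

$124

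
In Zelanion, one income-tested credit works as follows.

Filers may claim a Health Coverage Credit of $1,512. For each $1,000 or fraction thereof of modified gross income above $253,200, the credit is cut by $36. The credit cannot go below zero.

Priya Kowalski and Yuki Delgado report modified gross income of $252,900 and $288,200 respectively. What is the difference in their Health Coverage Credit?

Priya ($252,900): Health Coverage Credit: $252,900 is at or below the $253,200 threshold, so the full $1,512 applies.
Yuki ($288,200): Health Coverage Credit: income exceeds $253,200 by $35,000, which is 35 full-or-partial $1,000 increments; reduction = 35 × $36 = $1,260, leaving $252.
Difference: |$1,512 − $252| = $1,260.

$1,260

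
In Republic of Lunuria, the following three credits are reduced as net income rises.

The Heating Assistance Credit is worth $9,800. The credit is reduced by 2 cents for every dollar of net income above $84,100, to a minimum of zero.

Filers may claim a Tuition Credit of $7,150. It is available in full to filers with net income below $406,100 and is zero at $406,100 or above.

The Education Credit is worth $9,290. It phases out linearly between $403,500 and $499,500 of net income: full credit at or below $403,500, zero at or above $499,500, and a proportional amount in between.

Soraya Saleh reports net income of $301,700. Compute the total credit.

$21,888

Heating Assistance Credit: 2% of the $217,600 excess over $84,100 is $4,352; credit = $9,800 − $4,352 = $5,448.
Tuition Credit: $301,700 is below the $406,100 cutoff, so the full $7,150 applies.
Education Credit: $301,700 is at or below the $403,500 threshold, so the full $9,290 applies.
Total: $5,448 + $7,150 + $9,290 = $21,888.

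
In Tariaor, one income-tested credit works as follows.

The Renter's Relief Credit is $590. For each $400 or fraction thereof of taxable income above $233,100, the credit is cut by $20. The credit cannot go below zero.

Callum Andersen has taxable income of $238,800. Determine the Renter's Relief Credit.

Renter's Relief Credit: income exceeds $233,100 by $5,700, which is 15 full-or-partial $400 increments; reduction = 15 × $20 = $300, leaving $290.

$290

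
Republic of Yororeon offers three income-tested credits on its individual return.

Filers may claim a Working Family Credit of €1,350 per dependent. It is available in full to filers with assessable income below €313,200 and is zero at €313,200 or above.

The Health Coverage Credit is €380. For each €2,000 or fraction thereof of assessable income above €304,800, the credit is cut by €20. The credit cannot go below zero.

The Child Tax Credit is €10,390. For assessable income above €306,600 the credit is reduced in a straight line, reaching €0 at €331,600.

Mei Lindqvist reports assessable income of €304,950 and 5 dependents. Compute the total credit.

Working Family Credit: base = 5 × €1,350 = €6,750. €304,950 is below the €313,200 cutoff, so the full €6,750 applies.
Health Coverage Credit: income exceeds €304,800 by €150, which is 1 full-or-partial €2,000 increment; reduction = 1 × €20 = €20, leaving €360.
Child Tax Credit: €304,950 is at or below the €306,600 threshold, so the full €10,390 applies.
Total: €6,750 + €360 + €10,390 = €17,500.

€17,500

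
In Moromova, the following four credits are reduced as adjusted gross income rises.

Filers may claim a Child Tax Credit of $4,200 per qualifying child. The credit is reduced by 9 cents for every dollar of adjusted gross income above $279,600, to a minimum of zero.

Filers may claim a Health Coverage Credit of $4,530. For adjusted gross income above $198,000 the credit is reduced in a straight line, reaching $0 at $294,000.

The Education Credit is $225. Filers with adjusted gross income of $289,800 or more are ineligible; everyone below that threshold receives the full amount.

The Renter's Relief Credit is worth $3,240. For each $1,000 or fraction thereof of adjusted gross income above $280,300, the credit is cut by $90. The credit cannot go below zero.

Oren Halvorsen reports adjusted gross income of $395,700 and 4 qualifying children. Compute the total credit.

$6,351

Child Tax Credit: base = 4 × $4,200 = $16,800. 9% of the $116,100 excess over $279,600 is $10,449; credit = $16,800 − $10,449 = $6,351.
Health Coverage Credit: $395,700 is at or above $294,000, so the credit is $0.
Education Credit: $395,700 meets or exceeds the $289,800 cutoff, so the credit is $0.
Renter's Relief Credit: income exceeds $280,300 by $115,400 → 116 increments × $90 = $10,440 ≥ base, so the credit is $0.
Total: $6,351 + $0 + $0 + $0 = $6,351.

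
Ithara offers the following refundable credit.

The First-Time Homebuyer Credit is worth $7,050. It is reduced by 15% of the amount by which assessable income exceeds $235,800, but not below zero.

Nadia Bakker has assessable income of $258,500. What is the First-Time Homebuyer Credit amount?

$3,645

First-Time Homebuyer Credit: 15% of the $22,700 excess over $235,800 is $3,405; credit = $7,050 − $3,405 = $3,645.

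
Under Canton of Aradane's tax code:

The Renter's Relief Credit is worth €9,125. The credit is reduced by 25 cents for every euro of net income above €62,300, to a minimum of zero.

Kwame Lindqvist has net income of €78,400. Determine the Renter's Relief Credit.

€5,100

Renter's Relief Credit: 25% of the €16,100 excess over €62,300 is €4,025; credit = €9,125 − €4,025 = €5,100.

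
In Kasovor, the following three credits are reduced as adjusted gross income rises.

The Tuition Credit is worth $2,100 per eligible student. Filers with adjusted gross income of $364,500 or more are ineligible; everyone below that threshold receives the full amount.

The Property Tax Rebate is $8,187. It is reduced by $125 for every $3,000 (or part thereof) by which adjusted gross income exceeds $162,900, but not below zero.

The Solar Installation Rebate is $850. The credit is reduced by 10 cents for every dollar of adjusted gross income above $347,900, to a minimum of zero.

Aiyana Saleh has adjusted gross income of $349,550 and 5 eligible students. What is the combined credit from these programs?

Tuition Credit: base = 5 × $2,100 = $10,500. $349,550 is below the $364,500 cutoff, so the full $10,500 applies.
Property Tax Rebate: income exceeds $162,900 by $186,650, which is 63 full-or-partial $3,000 increments; reduction = 63 × $125 = $7,875, leaving $312.
Solar Installation Rebate: 10% of the $1,650 excess over $347,900 is $165; credit = $850 − $165 = $685.
Total: $10,500 + $312 + $685 = $11,497.

$11,497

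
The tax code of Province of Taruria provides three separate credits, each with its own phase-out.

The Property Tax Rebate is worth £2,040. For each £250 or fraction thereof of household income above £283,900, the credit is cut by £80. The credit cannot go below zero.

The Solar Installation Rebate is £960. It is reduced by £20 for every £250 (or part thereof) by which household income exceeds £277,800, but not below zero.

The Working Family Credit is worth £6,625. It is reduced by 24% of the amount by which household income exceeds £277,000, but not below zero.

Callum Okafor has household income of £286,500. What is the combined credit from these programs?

£5,765

Property Tax Rebate: income exceeds £283,900 by £2,600, which is 11 full-or-partial £250 increments; reduction = 11 × £80 = £880, leaving £1,160.
Solar Installation Rebate: income exceeds £277,800 by £8,700, which is 35 full-or-partial £250 increments; reduction = 35 × £20 = £700, leaving £260.
Working Family Credit: 24% of the £9,500 excess over £277,000 is £2,280; credit = £6,625 − £2,280 = £4,345.
Total: £1,160 + £260 + £4,345 = £5,765.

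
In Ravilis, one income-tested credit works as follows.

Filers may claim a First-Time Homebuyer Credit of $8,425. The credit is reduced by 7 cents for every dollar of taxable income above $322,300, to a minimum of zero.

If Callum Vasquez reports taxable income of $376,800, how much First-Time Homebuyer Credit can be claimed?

First-Time Homebuyer Credit: 7% of the $54,500 excess over $322,300 is $3,815; credit = $8,425 − $3,815 = $4,610.

$4,610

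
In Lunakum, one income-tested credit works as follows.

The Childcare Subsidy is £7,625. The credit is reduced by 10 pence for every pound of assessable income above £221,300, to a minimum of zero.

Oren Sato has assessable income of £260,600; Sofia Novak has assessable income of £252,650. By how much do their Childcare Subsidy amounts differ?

£795

Oren (£260,600): Childcare Subsidy: 10% of the £39,300 excess over £221,300 is £3,930; credit = £7,625 − £3,930 = £3,695.
Sofia (£252,650): Childcare Subsidy: 10% of the £31,350 excess over £221,300 is £3,135; credit = £7,625 − £3,135 = £4,490.
Difference: |£3,695 − £4,490| = £795.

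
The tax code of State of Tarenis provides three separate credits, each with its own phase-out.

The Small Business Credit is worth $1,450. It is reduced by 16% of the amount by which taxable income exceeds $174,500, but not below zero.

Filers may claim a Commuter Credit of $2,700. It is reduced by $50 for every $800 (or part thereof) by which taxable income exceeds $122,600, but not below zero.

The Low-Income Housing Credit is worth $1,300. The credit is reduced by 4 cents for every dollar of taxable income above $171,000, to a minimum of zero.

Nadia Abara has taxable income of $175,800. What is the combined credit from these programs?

$2,350

Small Business Credit: 16% of the $1,300 excess over $174,500 is $208; credit = $1,450 − $208 = $1,242.
Commuter Credit: income exceeds $122,600 by $53,200 → 67 increments × $50 = $3,350 ≥ base, so the credit is $0.
Low-Income Housing Credit: 4% of the $4,800 excess over $171,000 is $192; credit = $1,300 − $192 = $1,108.
Total: $1,242 + $0 + $1,108 = $2,350.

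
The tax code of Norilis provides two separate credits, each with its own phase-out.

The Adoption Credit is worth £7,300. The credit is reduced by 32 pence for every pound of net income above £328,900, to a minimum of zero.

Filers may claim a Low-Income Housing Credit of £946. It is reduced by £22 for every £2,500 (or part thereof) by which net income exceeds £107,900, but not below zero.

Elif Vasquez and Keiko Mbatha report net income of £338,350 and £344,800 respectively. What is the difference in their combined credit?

£2,064

Elif (£338,350): Adoption Credit: 32% of the £9,450 excess over £328,900 is £3,024; credit = £7,300 − £3,024 = £4,276. Low-Income Housing Credit: income exceeds £107,900 by £230,450 → 93 increments × £22 = £2,046 ≥ base, so the credit is £0. total £4,276 + £0 = £4,276
Keiko (£344,800): Adoption Credit: 32% of the £15,900 excess over £328,900 is £5,088; credit = £7,300 − £5,088 = £2,212. Low-Income Housing Credit: income exceeds £107,900 by £236,900 → 95 increments × £22 = £2,090 ≥ base, so the credit is £0. total £2,212 + £0 = £2,212
Difference: |£4,276 − £2,212| = £2,064.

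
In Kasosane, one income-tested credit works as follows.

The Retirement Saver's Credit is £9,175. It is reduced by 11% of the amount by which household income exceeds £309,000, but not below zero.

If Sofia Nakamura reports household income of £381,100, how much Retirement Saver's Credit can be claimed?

Retirement Saver's Credit: 11% of the £72,100 excess over £309,000 is £7,931; credit = £9,175 − £7,931 = £1,244.

£1,244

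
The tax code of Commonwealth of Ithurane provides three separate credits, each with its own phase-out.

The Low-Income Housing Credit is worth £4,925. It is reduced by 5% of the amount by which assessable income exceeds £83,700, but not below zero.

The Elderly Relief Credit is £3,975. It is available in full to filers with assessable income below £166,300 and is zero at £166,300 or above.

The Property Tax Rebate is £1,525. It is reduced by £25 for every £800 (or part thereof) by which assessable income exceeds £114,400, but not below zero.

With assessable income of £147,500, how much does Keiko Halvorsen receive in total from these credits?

£6,185

Low-Income Housing Credit: 5% of the £63,800 excess over £83,700 is £3,190; credit = £4,925 − £3,190 = £1,735.
Elderly Relief Credit: £147,500 is below the £166,300 cutoff, so the full £3,975 applies.
Property Tax Rebate: income exceeds £114,400 by £33,100, which is 42 full-or-partial £800 increments; reduction = 42 × £25 = £1,050, leaving £475.
Total: £1,735 + £3,975 + £475 = £6,185.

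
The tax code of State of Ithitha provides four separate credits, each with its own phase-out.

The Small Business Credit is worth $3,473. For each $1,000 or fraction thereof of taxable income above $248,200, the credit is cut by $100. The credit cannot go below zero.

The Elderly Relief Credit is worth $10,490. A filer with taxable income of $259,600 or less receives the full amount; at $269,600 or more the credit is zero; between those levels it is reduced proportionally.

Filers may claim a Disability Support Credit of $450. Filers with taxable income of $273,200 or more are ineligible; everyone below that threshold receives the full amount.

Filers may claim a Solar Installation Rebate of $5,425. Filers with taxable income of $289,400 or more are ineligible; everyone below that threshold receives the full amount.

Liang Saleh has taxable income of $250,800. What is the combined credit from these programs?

$19,538

Small Business Credit: income exceeds $248,200 by $2,600, which is 3 full-or-partial $1,000 increments; reduction = 3 × $100 = $300, leaving $3,173.
Elderly Relief Credit: $250,800 is at or below the $259,600 threshold, so the full $10,490 applies.
Disability Support Credit: $250,800 is below the $273,200 cutoff, so the full $450 applies.
Solar Installation Rebate: $250,800 is below the $289,400 cutoff, so the full $5,425 applies.
Total: $3,173 + $10,490 + $450 + $5,425 = $19,538.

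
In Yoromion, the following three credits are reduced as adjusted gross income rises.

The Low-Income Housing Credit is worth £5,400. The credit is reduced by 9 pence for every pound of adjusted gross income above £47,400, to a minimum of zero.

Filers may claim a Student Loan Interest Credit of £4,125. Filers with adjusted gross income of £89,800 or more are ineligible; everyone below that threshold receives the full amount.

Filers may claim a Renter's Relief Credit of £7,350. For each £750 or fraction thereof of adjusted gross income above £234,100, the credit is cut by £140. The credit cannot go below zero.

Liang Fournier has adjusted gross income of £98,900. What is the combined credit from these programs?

Low-Income Housing Credit: 9% of the £51,500 excess over £47,400 is £4,635; credit = £5,400 − £4,635 = £765.
Student Loan Interest Credit: £98,900 meets or exceeds the £89,800 cutoff, so the credit is £0.
Renter's Relief Credit: £98,900 is at or below the £234,100 threshold, so the full £7,350 applies.
Total: £765 + £0 + £7,350 = £8,115.

£8,115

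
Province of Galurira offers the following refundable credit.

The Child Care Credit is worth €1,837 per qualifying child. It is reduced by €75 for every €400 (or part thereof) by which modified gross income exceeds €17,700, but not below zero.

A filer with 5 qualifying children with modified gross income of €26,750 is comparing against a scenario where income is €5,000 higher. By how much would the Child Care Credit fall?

At €26,750 — base = 5 × €1,837 = €9,185. income exceeds €17,700 by €9,050, which is 23 full-or-partial €400 increments; reduction = 23 × €75 = €1,725, leaving €7,460.
At €31,750 — base = 5 × €1,837 = €9,185. income exceeds €17,700 by €14,050, which is 36 full-or-partial €400 increments; reduction = 36 × €75 = €2,700, leaving €6,485.
Lost: €7,460 − €6,485 = €975.

€975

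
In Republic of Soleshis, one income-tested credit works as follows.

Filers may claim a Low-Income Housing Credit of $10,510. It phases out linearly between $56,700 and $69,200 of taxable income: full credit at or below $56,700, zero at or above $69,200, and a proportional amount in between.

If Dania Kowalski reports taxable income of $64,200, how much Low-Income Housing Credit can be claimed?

Low-Income Housing Credit: $64,200 is $7,500 into a $12,500 phase-out range, leaving 5,000/12,500 of the credit: $10,510 × 5,000/12,500 = $4,204.

$4,204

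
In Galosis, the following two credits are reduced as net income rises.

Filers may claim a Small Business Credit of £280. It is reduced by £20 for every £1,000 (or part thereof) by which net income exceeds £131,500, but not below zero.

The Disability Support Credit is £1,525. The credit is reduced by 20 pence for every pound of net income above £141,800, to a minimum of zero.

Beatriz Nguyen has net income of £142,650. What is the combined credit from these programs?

Small Business Credit: income exceeds £131,500 by £11,150, which is 12 full-or-partial £1,000 increments; reduction = 12 × £20 = £240, leaving £40.
Disability Support Credit: 20% of the £850 excess over £141,800 is £170; credit = £1,525 − £170 = £1,355.
Total: £40 + £1,355 = £1,395.

£1,395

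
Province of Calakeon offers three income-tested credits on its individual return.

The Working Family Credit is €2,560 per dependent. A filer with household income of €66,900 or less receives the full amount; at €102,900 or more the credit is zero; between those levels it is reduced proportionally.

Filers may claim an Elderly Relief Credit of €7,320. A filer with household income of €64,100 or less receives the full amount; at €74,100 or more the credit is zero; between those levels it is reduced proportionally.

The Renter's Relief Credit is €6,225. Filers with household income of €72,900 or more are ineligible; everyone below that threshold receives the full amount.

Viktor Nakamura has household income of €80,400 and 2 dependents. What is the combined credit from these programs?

€3,200

Working Family Credit: base = 2 × €2,560 = €5,120. €80,400 is €13,500 into a €36,000 phase-out range, leaving 22,500/36,000 of the credit: €5,120 × 22,500/36,000 = €3,200.
Elderly Relief Credit: €80,400 is at or above €74,100, so the credit is €0.
Renter's Relief Credit: €80,400 meets or exceeds the €72,900 cutoff, so the credit is €0.
Total: €3,200 + €0 + €0 = €3,200.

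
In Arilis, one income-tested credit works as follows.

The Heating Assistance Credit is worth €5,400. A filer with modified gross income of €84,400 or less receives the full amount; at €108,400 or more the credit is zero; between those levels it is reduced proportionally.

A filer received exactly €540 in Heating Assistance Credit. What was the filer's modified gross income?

€106,000

€540 is 540/5,400 of the full €5,400, so 4,860/5,400 of the €24,000 range has been used: income = €84,400 + €24,000 × 4,860/5,400 = €106,000.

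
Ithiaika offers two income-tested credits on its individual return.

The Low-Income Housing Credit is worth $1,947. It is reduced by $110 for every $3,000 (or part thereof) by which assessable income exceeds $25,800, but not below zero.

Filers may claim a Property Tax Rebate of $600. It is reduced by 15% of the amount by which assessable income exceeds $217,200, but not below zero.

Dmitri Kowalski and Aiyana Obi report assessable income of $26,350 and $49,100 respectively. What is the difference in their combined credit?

Dmitri ($26,350): Low-Income Housing Credit: income exceeds $25,800 by $550, which is 1 full-or-partial $3,000 increment; reduction = 1 × $110 = $110, leaving $1,837. Property Tax Rebate: $26,350 is at or below the $217,200 threshold, so the full $600 applies. total $1,837 + $600 = $2,437
Aiyana ($49,100): Low-Income Housing Credit: income exceeds $25,800 by $23,300, which is 8 full-or-partial $3,000 increments; reduction = 8 × $110 = $880, leaving $1,067. Property Tax Rebate: $49,100 is at or below the $217,200 threshold, so the full $600 applies. total $1,067 + $600 = $1,667
Difference: |$2,437 − $1,667| = $770.

$770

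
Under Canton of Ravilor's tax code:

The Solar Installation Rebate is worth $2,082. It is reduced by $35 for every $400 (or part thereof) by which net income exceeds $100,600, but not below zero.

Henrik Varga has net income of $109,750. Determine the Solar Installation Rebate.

Solar Installation Rebate: income exceeds $100,600 by $9,150, which is 23 full-or-partial $400 increments; reduction = 23 × $35 = $805, leaving $1,277.

$1,277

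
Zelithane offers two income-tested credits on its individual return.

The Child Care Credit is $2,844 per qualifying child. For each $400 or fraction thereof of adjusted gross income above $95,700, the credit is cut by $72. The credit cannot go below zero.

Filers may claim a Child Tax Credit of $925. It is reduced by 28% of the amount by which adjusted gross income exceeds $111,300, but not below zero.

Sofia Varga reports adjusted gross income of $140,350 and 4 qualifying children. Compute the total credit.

Child Care Credit: base = 4 × $2,844 = $11,376. income exceeds $95,700 by $44,650, which is 112 full-or-partial $400 increments; reduction = 112 × $72 = $8,064, leaving $3,312.
Child Tax Credit: 28% of the $29,050 excess over $111,300 is $8,134 ≥ base, so the credit is $0.
Total: $3,312 + $0 = $3,312.

$3,312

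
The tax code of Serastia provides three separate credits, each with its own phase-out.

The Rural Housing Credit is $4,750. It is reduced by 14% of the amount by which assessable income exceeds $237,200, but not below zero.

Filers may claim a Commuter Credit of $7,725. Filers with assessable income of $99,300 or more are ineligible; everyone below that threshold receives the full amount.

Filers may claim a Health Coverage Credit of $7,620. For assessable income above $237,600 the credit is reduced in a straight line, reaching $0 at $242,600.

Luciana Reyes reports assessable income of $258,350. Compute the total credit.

Rural Housing Credit: 14% of the $21,150 excess over $237,200 is $2,961; credit = $4,750 − $2,961 = $1,789.
Commuter Credit: $258,350 meets or exceeds the $99,300 cutoff, so the credit is $0.
Health Coverage Credit: $258,350 is at or above $242,600, so the credit is $0.
Total: $1,789 + $0 + $0 = $1,789.

$1,789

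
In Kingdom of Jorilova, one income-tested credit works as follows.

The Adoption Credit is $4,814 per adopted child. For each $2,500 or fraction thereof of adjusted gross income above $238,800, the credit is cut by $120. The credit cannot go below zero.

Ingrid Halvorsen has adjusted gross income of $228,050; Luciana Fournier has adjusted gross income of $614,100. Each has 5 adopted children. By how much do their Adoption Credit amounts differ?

Ingrid ($228,050): Adoption Credit: base = 5 × $4,814 = $24,070. $228,050 is at or below the $238,800 threshold, so the full $24,070 applies.
Luciana ($614,100): Adoption Credit: base = 5 × $4,814 = $24,070. income exceeds $238,800 by $375,300, which is 151 full-or-partial $2,500 increments; reduction = 151 × $120 = $18,120, leaving $5,950.
Difference: |$24,070 − $5,950| = $18,120.

$18,120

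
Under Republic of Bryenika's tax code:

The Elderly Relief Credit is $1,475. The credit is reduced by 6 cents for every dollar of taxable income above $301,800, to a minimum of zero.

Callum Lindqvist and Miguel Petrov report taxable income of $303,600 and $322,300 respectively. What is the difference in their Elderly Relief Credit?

$1,122

Callum ($303,600): Elderly Relief Credit: 6% of the $1,800 excess over $301,800 is $108; credit = $1,475 − $108 = $1,367.
Miguel ($322,300): Elderly Relief Credit: 6% of the $20,500 excess over $301,800 is $1,230; credit = $1,475 − $1,230 = $245.
Difference: |$1,367 − $245| = $1,122.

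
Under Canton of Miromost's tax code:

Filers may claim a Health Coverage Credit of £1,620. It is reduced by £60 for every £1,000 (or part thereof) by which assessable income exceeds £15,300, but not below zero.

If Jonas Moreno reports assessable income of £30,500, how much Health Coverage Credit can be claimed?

Health Coverage Credit: income exceeds £15,300 by £15,200, which is 16 full-or-partial £1,000 increments; reduction = 16 × £60 = £960, leaving £660.

£660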